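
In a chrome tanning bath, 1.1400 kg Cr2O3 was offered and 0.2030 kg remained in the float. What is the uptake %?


Formula: Uptake = (offered - residual) / offered * 100
Substituting: Uptake = (1.1400 - 0.2030) / 1.1400 * 100
Result: 82.1930 %


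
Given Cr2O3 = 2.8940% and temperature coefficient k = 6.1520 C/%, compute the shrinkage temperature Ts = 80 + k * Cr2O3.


Formula: Ts = 80 + k * Cr2O3
Substituting: Ts = 80 + 6.1520 * 2.8940
Result: 97.8039 C


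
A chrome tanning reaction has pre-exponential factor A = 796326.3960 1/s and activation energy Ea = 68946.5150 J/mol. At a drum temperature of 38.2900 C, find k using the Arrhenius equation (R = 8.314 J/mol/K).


T_K = T_C + 273.15 = 38.2900 + 273.15 = 311.4400 K
exponent = -Ea / (R * T_K) = -68946.5150 / (8.314 * 311.4400) = -26.6273
k = A * exp(exponent) = 796326.3960 * exp(-26.6273) = 2.1726e-06 1/s


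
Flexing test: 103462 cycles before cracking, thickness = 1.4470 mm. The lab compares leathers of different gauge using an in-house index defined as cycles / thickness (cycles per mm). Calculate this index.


Formula: Index = cycles / thickness
Substituting: Index = 103462 / 1.4470
Result: 71501.0366 cycles/mm


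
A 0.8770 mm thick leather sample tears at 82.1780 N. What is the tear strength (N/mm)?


Formula: Tear strength = force / thickness
Substituting: Tear strength = 82.1780 / 0.8770
Result: 93.7035 N/mm


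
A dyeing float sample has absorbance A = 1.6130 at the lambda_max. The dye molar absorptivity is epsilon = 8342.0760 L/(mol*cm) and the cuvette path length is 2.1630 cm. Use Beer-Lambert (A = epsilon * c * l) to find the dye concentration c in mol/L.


Formula: c = A / (epsilon * l)
Substituting: c = 1.6130 / (8342.0760 * 2.1630)
Result: 8.9393e-05 mol/L


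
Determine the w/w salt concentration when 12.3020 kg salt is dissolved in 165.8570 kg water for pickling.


Formula: Conc = salt / (water + salt) * 100
Substituting: Conc = 12.3020 / (165.8570 + 12.3020) * 100
Result: 6.9051 %


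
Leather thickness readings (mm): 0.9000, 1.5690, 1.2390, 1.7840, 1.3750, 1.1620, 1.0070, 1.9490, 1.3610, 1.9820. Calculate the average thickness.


Formula: Average = sum / n
Substituting: Average = 14.3280 / 10
Result: 1.4328 mm


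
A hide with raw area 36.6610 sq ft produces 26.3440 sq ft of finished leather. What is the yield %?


Formula: Yield = finished / raw * 100
Substituting: Yield = 26.3440 / 36.6610 * 100
Result: 71.8584 %


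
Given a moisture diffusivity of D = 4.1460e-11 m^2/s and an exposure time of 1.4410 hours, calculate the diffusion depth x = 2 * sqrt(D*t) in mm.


t = 1.4410 hr * 3600 = 5187.6000 s
D * t = 4.1460e-11 * 5187.6000 = 2.1508e-07
x = 2 * sqrt(D*t) = 2 * sqrt(2.1508e-07) = 9.2753e-04 m = 0.9275 mm


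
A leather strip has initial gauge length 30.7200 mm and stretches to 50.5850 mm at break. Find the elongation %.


Formula: Elongation = (Lf - L0) / L0 * 100
Substituting: Elongation = (50.5850 - 30.7200) / 30.7200 * 100
Result: 64.6647 %


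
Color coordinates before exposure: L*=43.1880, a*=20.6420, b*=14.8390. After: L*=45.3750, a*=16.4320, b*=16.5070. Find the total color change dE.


dL = 2.1870, da = -4.2100, db = 1.6680
dE = sqrt(2.1870^2 + (-4.2100)^2 + 1.6680^2) = 5.0288


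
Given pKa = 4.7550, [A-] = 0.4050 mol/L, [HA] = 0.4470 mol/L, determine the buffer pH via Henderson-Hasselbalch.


ratio = [A-] / [HA] = 0.4050 / 0.4470 = 0.9060
log10(ratio) = -0.0428525
pH = pKa + log10(ratio) = 4.7550 - 0.0428525 = 4.7121


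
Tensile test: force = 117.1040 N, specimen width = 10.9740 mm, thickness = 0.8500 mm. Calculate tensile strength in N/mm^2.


Formula: TS = force / (width * thickness)
Substituting: TS = 117.1040 / (10.9740 * 0.8500)
Result: 12.5542 N/mm^2


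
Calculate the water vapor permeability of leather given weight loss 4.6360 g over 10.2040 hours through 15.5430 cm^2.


Formula: WVP = loss / (area * time)
Substituting: WVP = 4.6360 / (15.5430 * 10.2040)
Result: 0.0292306 g/(cm^2*hr)


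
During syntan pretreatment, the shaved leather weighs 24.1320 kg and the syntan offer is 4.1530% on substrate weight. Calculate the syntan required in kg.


Formula: Syntan = substrate * pct / 100
Substituting: Syntan = 24.1320 * 4.1530 / 100
Result: 1.0022 kg


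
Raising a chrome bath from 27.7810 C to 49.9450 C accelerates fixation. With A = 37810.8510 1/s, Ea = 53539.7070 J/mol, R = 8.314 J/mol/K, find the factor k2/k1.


T1 = 27.7810 + 273.15 = 300.9310 K; T2 = 49.9450 + 273.15 = 323.0950 K
k1 = A * exp(-Ea/(R*T1)) = 37810.8510 * exp(-53539.7070/(8.314*300.9310)) = 1.9232e-05 1/s
k2 = A * exp(-Ea/(R*T2)) = 37810.8510 * exp(-53539.7070/(8.314*323.0950)) = 8.3476e-05 1/s
k2/k1 = 8.3476e-05 / 1.9232e-05 = 4.3404


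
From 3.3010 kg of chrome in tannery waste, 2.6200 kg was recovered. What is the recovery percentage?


Formula: Recovery = recovered / input * 100
Substituting: Recovery = 2.6200 / 3.3010 * 100
Result: 79.3699 %


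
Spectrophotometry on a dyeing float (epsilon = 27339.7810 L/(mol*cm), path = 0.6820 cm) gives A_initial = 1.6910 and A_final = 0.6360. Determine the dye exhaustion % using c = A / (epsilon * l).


c_initial = A_i / (epsilon * l) = 1.6910 / (27339.7810 * 0.6820) = 9.0691e-05 mol/L
c_final = A_f / (epsilon * l) = 0.6360 / (27339.7810 * 0.6820) = 3.4110e-05 mol/L
Exhaustion = (c_initial - c_final) / c_initial * 100 = (9.0691e-05 - 3.4110e-05) / 9.0691e-05 * 100 = 62.3891 %


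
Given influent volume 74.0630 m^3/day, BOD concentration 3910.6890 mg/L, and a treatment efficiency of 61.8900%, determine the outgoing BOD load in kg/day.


Load_in = volume * conc / 1000 = 74.0630 * 3910.6890 / 1000 = 289.6374 kg/day
Removed = Load_in * eff / 100 = 289.6374 * 61.8900 / 100 = 179.2566 kg/day
Load_out = Load_in - Removed = 289.6374 - 179.2566 = 110.3808 kg/day


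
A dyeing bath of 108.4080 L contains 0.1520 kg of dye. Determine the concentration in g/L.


Formula: Conc = dye_mass(kg) / volume(L) * 1000
Substituting: Conc = 0.1520 / 108.4080 * 1000
Result: 1.4021 g/L


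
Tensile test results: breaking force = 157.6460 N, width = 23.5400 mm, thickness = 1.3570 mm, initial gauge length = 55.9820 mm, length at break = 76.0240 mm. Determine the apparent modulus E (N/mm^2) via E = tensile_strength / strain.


TS = F / (w * t) = 157.6460 / (23.5400 * 1.3570) = 4.9351 N/mm^2
strain = (Lf - L0) / L0 = (76.0240 - 55.9820) / 55.9820 = 0.3580
E = TS / strain = 4.9351 / 0.3580 = 13.7849 N/mm^2


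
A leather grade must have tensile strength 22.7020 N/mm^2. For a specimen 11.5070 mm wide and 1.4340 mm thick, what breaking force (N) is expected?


Formula: F = TS * w * t
Substituting: F = 22.7020 * 11.5070 * 1.4340
Result: 374.6066 N


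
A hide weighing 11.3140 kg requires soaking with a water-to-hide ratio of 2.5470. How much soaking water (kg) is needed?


Formula: Water = hide_weight * ratio
Substituting: Water = 11.3140 * 2.5470
Result: 28.8168 kg


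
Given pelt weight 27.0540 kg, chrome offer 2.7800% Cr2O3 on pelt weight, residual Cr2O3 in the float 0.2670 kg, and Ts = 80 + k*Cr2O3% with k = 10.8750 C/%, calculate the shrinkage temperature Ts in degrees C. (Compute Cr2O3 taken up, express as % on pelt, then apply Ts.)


Offered = pelt * offer_pct / 100 = 27.0540 * 2.7800 / 100 = 0.7521 kg
Uptake = offered - residual = 0.7521 - 0.2670 = 0.4851 kg
Cr2O3% on pelt = uptake / pelt * 100 = 0.4851 / 27.0540 * 100 = 1.7931 %
Ts = 80 + k * Cr2O3% = 80 + 10.8750 * 1.7931 = 99.4998 C


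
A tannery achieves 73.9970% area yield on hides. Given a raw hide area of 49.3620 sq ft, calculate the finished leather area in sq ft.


Formula: finished = raw * yield / 100
Substituting: finished = 49.3620 * 73.9970 / 100
Result: 36.5264 sq ft


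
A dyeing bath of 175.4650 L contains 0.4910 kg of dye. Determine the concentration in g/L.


Formula: Conc = dye_mass(kg) / volume(L) * 1000
Substituting: Conc = 0.4910 / 175.4650 * 1000
Result: 2.7983 g/L


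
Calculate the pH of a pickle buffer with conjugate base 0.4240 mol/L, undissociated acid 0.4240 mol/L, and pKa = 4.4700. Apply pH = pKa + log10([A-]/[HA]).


ratio = [A-] / [HA] = 0.4240 / 0.4240 = 1.0000
log10(ratio) = 0
pH = pKa + log10(ratio) = 4.4700 + 0 = 4.4700


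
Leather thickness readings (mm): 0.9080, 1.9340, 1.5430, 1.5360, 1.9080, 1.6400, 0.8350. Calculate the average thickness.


Formula: Average = sum / n
Substituting: Average = 10.3040 / 7
Result: 1.4720 mm


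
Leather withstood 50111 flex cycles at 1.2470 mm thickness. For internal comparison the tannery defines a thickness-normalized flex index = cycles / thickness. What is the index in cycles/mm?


Formula: Index = cycles / thickness
Substituting: Index = 50111 / 1.2470
Result: 40185.2446 cycles/mm


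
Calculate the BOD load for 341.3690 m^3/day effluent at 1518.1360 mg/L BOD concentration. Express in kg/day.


Formula: BOD_load = volume * conc / 1000
Substituting: BOD_load = 341.3690 * 1518.1360 / 1000
Result: 518.2446 kg/day


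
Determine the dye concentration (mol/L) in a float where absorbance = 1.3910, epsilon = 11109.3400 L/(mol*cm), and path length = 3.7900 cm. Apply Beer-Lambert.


Formula: c = A / (epsilon * l)
Substituting: c = 1.3910 / (11109.3400 * 3.7900)
Result: 3.3037e-05 mol/L


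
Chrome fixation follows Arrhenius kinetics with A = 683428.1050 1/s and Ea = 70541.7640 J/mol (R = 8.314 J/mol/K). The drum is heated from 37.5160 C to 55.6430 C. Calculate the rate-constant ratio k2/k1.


T1 = 37.5160 + 273.15 = 310.6660 K; T2 = 55.6430 + 273.15 = 328.7930 K
k1 = A * exp(-Ea/(R*T1)) = 683428.1050 * exp(-70541.7640/(8.314*310.6660)) = 9.4089e-07 1/s
k2 = A * exp(-Ea/(R*T2)) = 683428.1050 * exp(-70541.7640/(8.314*328.7930)) = 4.2410e-06 1/s
k2/k1 = 4.2410e-06 / 9.4089e-07 = 4.5074


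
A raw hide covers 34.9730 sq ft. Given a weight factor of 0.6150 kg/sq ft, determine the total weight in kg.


Formula: Weight = area * weight_per_sqft
Substituting: Weight = 34.9730 * 0.6150
Result: 21.5084 kg


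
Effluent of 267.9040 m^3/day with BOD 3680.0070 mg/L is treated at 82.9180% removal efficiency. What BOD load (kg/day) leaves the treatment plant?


Load_in = volume * conc / 1000 = 267.9040 * 3680.0070 / 1000 = 985.8886 kg/day
Removed = Load_in * eff / 100 = 985.8886 * 82.9180 / 100 = 817.4791 kg/day
Load_out = Load_in - Removed = 985.8886 - 817.4791 = 168.4095 kg/day


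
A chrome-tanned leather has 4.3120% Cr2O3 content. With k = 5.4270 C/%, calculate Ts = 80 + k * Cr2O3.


Formula: Ts = 80 + k * Cr2O3
Substituting: Ts = 80 + 5.4270 * 4.3120
Result: 103.4012 C


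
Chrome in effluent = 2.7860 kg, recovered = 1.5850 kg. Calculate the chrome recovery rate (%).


Formula: Recovery = recovered / input * 100
Substituting: Recovery = 1.5850 / 2.7860 * 100
Result: 56.8916 %


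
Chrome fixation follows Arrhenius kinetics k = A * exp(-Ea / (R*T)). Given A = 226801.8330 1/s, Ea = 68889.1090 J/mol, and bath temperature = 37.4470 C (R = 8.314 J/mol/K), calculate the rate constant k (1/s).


T_K = T_C + 273.15 = 37.4470 + 273.15 = 310.5970 K
exponent = -Ea / (R * T_K) = -68889.1090 / (8.314 * 310.5970) = -26.6774
k = A * exp(exponent) = 226801.8330 * exp(-26.6774) = 5.8858e-07 1/s


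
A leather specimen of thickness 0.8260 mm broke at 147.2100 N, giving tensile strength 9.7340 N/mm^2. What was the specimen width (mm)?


Formula: w = F / (TS * t)
Substituting: w = 147.2100 / (9.7340 * 0.8260)
Result: 18.3091 mm


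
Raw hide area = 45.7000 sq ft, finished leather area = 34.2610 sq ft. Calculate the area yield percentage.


Formula: Yield = finished / raw * 100
Substituting: Yield = 34.2610 / 45.7000 * 100
Result: 74.9694 %


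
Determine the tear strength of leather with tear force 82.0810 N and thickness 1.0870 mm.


Formula: Tear strength = force / thickness
Substituting: Tear strength = 82.0810 / 1.0870
Result: 75.5115 N/mm


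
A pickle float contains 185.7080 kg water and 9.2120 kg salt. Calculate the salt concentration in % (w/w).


Formula: Conc = salt / (water + salt) * 100
Substituting: Conc = 9.2120 / (185.7080 + 9.2120) * 100
Result: 4.7260 %


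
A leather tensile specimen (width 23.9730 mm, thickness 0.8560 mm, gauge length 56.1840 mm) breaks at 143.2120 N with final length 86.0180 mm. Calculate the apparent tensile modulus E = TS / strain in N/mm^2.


TS = F / (w * t) = 143.2120 / (23.9730 * 0.8560) = 6.9788 N/mm^2
strain = (Lf - L0) / L0 = (86.0180 - 56.1840) / 56.1840 = 0.5310
E = TS / strain = 6.9788 / 0.5310 = 13.1427 N/mm^2


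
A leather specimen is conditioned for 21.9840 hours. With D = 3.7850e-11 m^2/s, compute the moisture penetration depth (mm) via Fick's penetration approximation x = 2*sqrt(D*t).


t = 21.9840 hr * 3600 = 79142.4000 s
D * t = 3.7850e-11 * 79142.4000 = 2.9955e-06
x = 2 * sqrt(D*t) = 2 * sqrt(2.9955e-06) = 0.00346153 m = 3.4615 mm


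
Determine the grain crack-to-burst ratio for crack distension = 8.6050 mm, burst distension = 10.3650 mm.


Formula: Ratio = crack / burst
Substituting: Ratio = 8.6050 / 10.3650
Result: 0.8302


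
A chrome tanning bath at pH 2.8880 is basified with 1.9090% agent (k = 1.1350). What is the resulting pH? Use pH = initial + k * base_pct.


Formula: pH_final = pH_initial + k * base_pct
Substituting: pH_final = 2.8880 + 1.1350 * 1.9090
Result: 5.0547


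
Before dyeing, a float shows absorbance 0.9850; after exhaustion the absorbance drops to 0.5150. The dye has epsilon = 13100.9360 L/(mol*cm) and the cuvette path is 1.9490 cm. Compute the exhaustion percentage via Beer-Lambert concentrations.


c_initial = A_i / (epsilon * l) = 0.9850 / (13100.9360 * 1.9490) = 3.8576e-05 mol/L
c_final = A_f / (epsilon * l) = 0.5150 / (13100.9360 * 1.9490) = 2.0169e-05 mol/L
Exhaustion = (c_initial - c_final) / c_initial * 100 = (3.8576e-05 - 2.0169e-05) / 3.8576e-05 * 100 = 47.7157 %


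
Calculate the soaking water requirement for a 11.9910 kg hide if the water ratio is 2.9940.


Formula: Water = hide_weight * ratio
Substituting: Water = 11.9910 * 2.9940
Result: 35.9011 kg


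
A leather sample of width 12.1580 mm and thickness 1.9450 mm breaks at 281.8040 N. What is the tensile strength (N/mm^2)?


Formula: TS = force / (width * thickness)
Substituting: TS = 281.8040 / (12.1580 * 1.9450)
Result: 11.9170 N/mm^2


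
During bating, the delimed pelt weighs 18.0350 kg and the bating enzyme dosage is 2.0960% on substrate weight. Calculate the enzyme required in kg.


Formula: Enzyme = substrate * pct / 100
Substituting: Enzyme = 18.0350 * 2.0960 / 100
Result: 0.3780 kg


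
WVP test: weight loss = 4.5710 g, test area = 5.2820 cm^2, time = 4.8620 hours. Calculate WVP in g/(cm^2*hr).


Formula: WVP = loss / (area * time)
Substituting: WVP = 4.5710 / (5.2820 * 4.8620)
Result: 0.1780 g/(cm^2*hr)


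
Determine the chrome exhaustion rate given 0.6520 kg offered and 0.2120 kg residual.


Formula: Uptake = (offered - residual) / offered * 100
Substituting: Uptake = (0.6520 - 0.2120) / 0.6520 * 100
Result: 67.4847 %


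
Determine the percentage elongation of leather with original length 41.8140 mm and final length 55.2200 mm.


Formula: Elongation = (Lf - L0) / L0 * 100
Substituting: Elongation = (55.2200 - 41.8140) / 41.8140 * 100
Result: 32.0610 %


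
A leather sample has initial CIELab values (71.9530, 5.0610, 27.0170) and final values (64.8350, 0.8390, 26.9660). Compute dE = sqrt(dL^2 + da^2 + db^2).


dL = -7.1180, da = -4.2220, db = -0.051
dE = sqrt((-7.1180)^2 + (-4.2220)^2 + (-0.051)^2) = 8.2761


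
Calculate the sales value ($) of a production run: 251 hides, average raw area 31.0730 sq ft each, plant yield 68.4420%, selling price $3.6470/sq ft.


Raw_total = N * avg_area = 251 * 31.0730 = 7799.3230 sq ft
Finished = Raw_total * yield / 100 = 7799.3230 * 68.4420 / 100 = 5338.0126 sq ft
Value = Finished * price = 5338.0126 * 3.6470 = 19467.7321 $


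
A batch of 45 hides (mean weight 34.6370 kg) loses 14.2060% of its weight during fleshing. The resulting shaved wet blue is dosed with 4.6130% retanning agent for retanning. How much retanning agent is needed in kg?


Total_raw = N * avg_wt = 45 * 34.6370 = 1558.6650 kg
Substrate = Total_raw * (1 - loss/100) = 1558.6650 * (1 - 14.2060/100) = 1337.2411 kg
Retan = Substrate * pct / 100 = 1337.2411 * 4.6130 / 100 = 61.6869 kg


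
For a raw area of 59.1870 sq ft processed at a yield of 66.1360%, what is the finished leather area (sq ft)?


Formula: finished = raw * yield / 100
Substituting: finished = 59.1870 * 66.1360 / 100
Result: 39.1439 sq ft


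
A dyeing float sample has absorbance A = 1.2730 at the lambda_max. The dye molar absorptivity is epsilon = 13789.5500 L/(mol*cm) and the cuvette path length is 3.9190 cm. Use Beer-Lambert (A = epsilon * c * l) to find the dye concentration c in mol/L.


Formula: c = A / (epsilon * l)
Substituting: c = 1.2730 / (13789.5500 * 3.9190)
Result: 2.3556e-05 mol/L


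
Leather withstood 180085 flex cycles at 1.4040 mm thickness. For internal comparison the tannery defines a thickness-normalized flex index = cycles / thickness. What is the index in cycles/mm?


Formula: Index = cycles / thickness
Substituting: Index = 180085 / 1.4040
Result: 128265.6695 cycles/mm


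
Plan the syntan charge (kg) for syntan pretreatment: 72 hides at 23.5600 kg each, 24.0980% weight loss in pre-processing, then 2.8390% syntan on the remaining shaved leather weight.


Total_raw = N * avg_wt = 72 * 23.5600 = 1696.3200 kg
Substrate = Total_raw * (1 - loss/100) = 1696.3200 * (1 - 24.0980/100) = 1287.5408 kg
Syntan = Substrate * pct / 100 = 1287.5408 * 2.8390 / 100 = 36.5533 kg


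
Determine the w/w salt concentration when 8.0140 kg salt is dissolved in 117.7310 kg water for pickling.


Formula: Conc = salt / (water + salt) * 100
Substituting: Conc = 8.0140 / (117.7310 + 8.0140) * 100
Result: 6.3732 %


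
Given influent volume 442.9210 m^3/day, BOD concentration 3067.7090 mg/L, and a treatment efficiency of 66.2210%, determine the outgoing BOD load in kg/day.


Load_in = volume * conc / 1000 = 442.9210 * 3067.7090 / 1000 = 1358.7527 kg/day
Removed = Load_in * eff / 100 = 1358.7527 * 66.2210 / 100 = 899.7797 kg/day
Load_out = Load_in - Removed = 1358.7527 - 899.7797 = 458.9731 kg/day


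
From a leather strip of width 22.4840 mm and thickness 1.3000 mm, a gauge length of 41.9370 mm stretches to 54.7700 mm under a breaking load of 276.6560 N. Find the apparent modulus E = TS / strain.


TS = F / (w * t) = 276.6560 / (22.4840 * 1.3000) = 9.4651 N/mm^2
strain = (Lf - L0) / L0 = (54.7700 - 41.9370) / 41.9370 = 0.3060
E = TS / strain = 9.4651 / 0.3060 = 30.9309 N/mm^2


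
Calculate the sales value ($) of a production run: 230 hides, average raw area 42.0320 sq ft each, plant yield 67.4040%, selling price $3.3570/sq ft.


Raw_total = N * avg_area = 230 * 42.0320 = 9667.3600 sq ft
Finished = Raw_total * yield / 100 = 9667.3600 * 67.4040 / 100 = 6516.1873 sq ft
Value = Finished * price = 6516.1873 * 3.3570 = 21874.8409 $


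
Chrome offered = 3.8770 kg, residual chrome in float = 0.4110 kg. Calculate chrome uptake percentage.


Formula: Uptake = (offered - residual) / offered * 100
Substituting: Uptake = (3.8770 - 0.4110) / 3.8770 * 100
Result: 89.3990 %


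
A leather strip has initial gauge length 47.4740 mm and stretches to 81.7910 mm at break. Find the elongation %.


Formula: Elongation = (Lf - L0) / L0 * 100
Substituting: Elongation = (81.7910 - 47.4740) / 47.4740 * 100
Result: 72.2859 %


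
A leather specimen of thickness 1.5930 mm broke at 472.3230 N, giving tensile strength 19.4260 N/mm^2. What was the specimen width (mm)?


Formula: w = F / (TS * t)
Substituting: w = 472.3230 / (19.4260 * 1.5930)
Result: 15.2630 mm


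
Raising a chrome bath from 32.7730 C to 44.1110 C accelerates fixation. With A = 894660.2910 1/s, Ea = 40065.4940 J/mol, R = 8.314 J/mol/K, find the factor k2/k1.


T1 = 32.7730 + 273.15 = 305.9230 K; T2 = 44.1110 + 273.15 = 317.2610 K
k1 = A * exp(-Ea/(R*T1)) = 894660.2910 * exp(-40065.4940/(8.314*305.9230)) = 0.1290 1/s
k2 = A * exp(-Ea/(R*T2)) = 894660.2910 * exp(-40065.4940/(8.314*317.2610)) = 0.2264 1/s
k2/k1 = 0.2264 / 0.1290 = 1.7558


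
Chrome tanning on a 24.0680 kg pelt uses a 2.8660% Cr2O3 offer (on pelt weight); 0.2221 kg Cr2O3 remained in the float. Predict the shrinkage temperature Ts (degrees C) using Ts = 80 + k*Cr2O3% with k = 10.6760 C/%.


Offered = pelt * offer_pct / 100 = 24.0680 * 2.8660 / 100 = 0.6898 kg
Uptake = offered - residual = 0.6898 - 0.2221 = 0.4677 kg
Cr2O3% on pelt = uptake / pelt * 100 = 0.4677 / 24.0680 * 100 = 1.9432 %
Ts = 80 + k * Cr2O3% = 80 + 10.6760 * 1.9432 = 100.7456 C


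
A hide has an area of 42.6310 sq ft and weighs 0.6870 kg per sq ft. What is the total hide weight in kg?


Formula: Weight = area * weight_per_sqft
Substituting: Weight = 42.6310 * 0.6870
Result: 29.2875 kg


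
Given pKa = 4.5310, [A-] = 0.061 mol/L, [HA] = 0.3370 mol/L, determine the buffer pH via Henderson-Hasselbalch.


ratio = [A-] / [HA] = 0.061 / 0.3370 = 0.1810
log10(ratio) = -0.7423
pH = pKa + log10(ratio) = 4.5310 - 0.7423 = 3.7887


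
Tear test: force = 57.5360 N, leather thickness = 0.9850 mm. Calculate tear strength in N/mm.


Formula: Tear strength = force / thickness
Substituting: Tear strength = 57.5360 / 0.9850
Result: 58.4122 N/mm


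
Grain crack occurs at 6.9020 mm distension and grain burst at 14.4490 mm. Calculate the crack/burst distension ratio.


Formula: Ratio = crack / burst
Substituting: Ratio = 6.9020 / 14.4490
Result: 0.4777


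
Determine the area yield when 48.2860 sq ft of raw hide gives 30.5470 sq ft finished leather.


Formula: Yield = finished / raw * 100
Substituting: Yield = 30.5470 / 48.2860 * 100
Result: 63.2626 %


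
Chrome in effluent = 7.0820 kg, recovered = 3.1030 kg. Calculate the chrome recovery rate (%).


Formula: Recovery = recovered / input * 100
Substituting: Recovery = 3.1030 / 7.0820 * 100
Result: 43.8153 %


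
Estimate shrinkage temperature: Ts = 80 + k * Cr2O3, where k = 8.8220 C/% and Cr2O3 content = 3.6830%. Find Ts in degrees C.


Formula: Ts = 80 + k * Cr2O3
Substituting: Ts = 80 + 8.8220 * 3.6830
Result: 112.4914 C


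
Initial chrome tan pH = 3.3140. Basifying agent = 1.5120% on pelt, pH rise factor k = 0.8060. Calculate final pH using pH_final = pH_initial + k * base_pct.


Formula: pH_final = pH_initial + k * base_pct
Substituting: pH_final = 3.3140 + 0.8060 * 1.5120
Result: 4.5327


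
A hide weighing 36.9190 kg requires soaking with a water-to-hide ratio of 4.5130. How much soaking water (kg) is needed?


Formula: Water = hide_weight * ratio
Substituting: Water = 36.9190 * 4.5130
Result: 166.6154 kg


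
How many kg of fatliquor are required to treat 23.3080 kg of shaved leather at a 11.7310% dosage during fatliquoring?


Formula: Fat = substrate * pct / 100
Substituting: Fat = 23.3080 * 11.7310 / 100
Result: 2.7343 kg


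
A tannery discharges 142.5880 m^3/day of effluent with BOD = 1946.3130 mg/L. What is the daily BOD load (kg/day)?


Formula: BOD_load = volume * conc / 1000
Substituting: BOD_load = 142.5880 * 1946.3130 / 1000
Result: 277.5209 kg/day


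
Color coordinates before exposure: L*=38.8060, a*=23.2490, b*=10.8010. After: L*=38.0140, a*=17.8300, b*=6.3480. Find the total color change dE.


dL = -0.7920, da = -5.4190, db = -4.4530
dE = sqrt((-0.7920)^2 + (-5.4190)^2 + (-4.4530)^2) = 7.0585


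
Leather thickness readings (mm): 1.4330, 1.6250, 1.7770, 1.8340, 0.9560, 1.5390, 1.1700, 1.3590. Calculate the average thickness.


Formula: Average = sum / n
Substituting: Average = 11.6930 / 8
Result: 1.4616 mm


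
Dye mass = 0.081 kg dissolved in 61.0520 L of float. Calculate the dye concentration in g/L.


Formula: Conc = dye_mass(kg) / volume(L) * 1000
Substituting: Conc = 0.081 / 61.0520 * 1000
Result: 1.3267 g/L


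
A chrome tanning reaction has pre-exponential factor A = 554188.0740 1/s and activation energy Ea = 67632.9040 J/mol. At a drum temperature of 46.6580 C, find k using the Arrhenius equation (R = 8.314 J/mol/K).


T_K = T_C + 273.15 = 46.6580 + 273.15 = 319.8080 K
exponent = -Ea / (R * T_K) = -67632.9040 / (8.314 * 319.8080) = -25.4366
k = A * exp(exponent) = 554188.0740 * exp(-25.4366) = 4.9738e-06 1/s


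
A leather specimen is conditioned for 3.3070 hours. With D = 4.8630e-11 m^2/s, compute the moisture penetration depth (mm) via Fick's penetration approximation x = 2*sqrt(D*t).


t = 3.3070 hr * 3600 = 11905.2000 s
D * t = 4.8630e-11 * 11905.2000 = 5.7895e-07
x = 2 * sqrt(D*t) = 2 * sqrt(5.7895e-07) = 0.00152178 m = 1.5218 mm


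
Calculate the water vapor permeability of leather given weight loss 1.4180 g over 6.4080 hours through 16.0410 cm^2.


Formula: WVP = loss / (area * time)
Substituting: WVP = 1.4180 / (16.0410 * 6.4080)
Result: 0.013795 g/(cm^2*hr)


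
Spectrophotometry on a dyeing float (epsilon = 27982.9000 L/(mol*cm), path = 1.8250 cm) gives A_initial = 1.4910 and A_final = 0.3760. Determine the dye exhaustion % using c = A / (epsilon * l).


c_initial = A_i / (epsilon * l) = 1.4910 / (27982.9000 * 1.8250) = 2.9196e-05 mol/L
c_final = A_f / (epsilon * l) = 0.3760 / (27982.9000 * 1.8250) = 7.3626e-06 mol/L
Exhaustion = (c_initial - c_final) / c_initial * 100 = (2.9196e-05 - 7.3626e-06) / 2.9196e-05 * 100 = 74.7820 %


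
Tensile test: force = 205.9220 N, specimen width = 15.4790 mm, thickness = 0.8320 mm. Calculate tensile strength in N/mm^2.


Formula: TS = force / (width * thickness)
Substituting: TS = 205.9220 / (15.4790 * 0.8320)
Result: 15.9896 N/mm^2


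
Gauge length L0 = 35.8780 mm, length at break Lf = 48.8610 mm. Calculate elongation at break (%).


Formula: Elongation = (Lf - L0) / L0 * 100
Substituting: Elongation = (48.8610 - 35.8780) / 35.8780 * 100
Result: 36.1865 %


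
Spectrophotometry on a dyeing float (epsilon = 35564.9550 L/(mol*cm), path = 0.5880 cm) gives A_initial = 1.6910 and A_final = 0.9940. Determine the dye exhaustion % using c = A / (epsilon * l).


c_initial = A_i / (epsilon * l) = 1.6910 / (35564.9550 * 0.5880) = 8.0862e-05 mol/L
c_final = A_f / (epsilon * l) = 0.9940 / (35564.9550 * 0.5880) = 4.7532e-05 mol/L
Exhaustion = (c_initial - c_final) / c_initial * 100 = (8.0862e-05 - 4.7532e-05) / 8.0862e-05 * 100 = 41.2182 %


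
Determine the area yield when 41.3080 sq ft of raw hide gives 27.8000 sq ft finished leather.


Formula: Yield = finished / raw * 100
Substituting: Yield = 27.8000 / 41.3080 * 100
Result: 67.2993 %


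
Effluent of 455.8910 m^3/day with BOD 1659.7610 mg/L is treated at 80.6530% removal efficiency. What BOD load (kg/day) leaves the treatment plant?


Load_in = volume * conc / 1000 = 455.8910 * 1659.7610 / 1000 = 756.6701 kg/day
Removed = Load_in * eff / 100 = 756.6701 * 80.6530 / 100 = 610.2771 kg/day
Load_out = Load_in - Removed = 756.6701 - 610.2771 = 146.3930 kg/day


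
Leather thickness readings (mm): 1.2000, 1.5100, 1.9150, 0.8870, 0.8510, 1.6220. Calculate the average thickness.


Formula: Average = sum / n
Substituting: Average = 7.9850 / 6
Result: 1.3308 mm


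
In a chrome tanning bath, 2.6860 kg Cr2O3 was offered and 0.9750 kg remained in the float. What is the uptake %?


Formula: Uptake = (offered - residual) / offered * 100
Substituting: Uptake = (2.6860 - 0.9750) / 2.6860 * 100
Result: 63.7007 %


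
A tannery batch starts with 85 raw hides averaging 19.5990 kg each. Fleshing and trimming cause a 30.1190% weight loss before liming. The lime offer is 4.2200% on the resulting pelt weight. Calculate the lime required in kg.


Total_raw = N * avg_wt = 85 * 19.5990 = 1665.9150 kg
Substrate = Total_raw * (1 - loss/100) = 1665.9150 * (1 - 30.1190/100) = 1164.1581 kg
Lime = Substrate * pct / 100 = 1164.1581 * 4.2200 / 100 = 49.1275 kg


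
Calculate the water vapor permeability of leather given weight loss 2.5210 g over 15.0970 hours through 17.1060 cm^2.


Formula: WVP = loss / (area * time)
Substituting: WVP = 2.5210 / (17.1060 * 15.0970)
Result: 0.00976189 g/(cm^2*hr)


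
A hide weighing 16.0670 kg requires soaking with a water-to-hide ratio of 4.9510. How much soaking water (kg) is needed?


Formula: Water = hide_weight * ratio
Substituting: Water = 16.0670 * 4.9510
Result: 79.5477 kg


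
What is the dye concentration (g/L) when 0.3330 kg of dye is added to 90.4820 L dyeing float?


Formula: Conc = dye_mass(kg) / volume(L) * 1000
Substituting: Conc = 0.3330 / 90.4820 * 1000
Result: 3.6803 g/L


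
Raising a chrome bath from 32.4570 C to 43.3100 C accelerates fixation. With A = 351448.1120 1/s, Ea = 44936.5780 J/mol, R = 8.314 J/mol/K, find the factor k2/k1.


T1 = 32.4570 + 273.15 = 305.6070 K; T2 = 43.3100 + 273.15 = 316.4600 K
k1 = A * exp(-Ea/(R*T1)) = 351448.1120 * exp(-44936.5780/(8.314*305.6070)) = 0.00732793 1/s
k2 = A * exp(-Ea/(R*T2)) = 351448.1120 * exp(-44936.5780/(8.314*316.4600)) = 0.0134399 1/s
k2/k1 = 0.0134399 / 0.00732793 = 1.8341


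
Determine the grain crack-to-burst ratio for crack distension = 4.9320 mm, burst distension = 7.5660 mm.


Formula: Ratio = crack / burst
Substituting: Ratio = 4.9320 / 7.5660
Result: 0.6519


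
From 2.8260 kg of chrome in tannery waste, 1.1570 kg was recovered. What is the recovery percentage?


Formula: Recovery = recovered / input * 100
Substituting: Recovery = 1.1570 / 2.8260 * 100
Result: 40.9413 %


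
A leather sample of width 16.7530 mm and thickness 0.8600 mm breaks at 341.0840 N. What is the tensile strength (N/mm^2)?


Formula: TS = force / (width * thickness)
Substituting: TS = 341.0840 / (16.7530 * 0.8600)
Result: 23.6739 N/mm^2


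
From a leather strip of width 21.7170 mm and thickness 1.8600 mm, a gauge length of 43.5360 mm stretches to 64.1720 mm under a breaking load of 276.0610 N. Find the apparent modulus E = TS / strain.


TS = F / (w * t) = 276.0610 / (21.7170 * 1.8600) = 6.8343 N/mm^2
strain = (Lf - L0) / L0 = (64.1720 - 43.5360) / 43.5360 = 0.4740
E = TS / strain = 6.8343 / 0.4740 = 14.4183 N/mm^2


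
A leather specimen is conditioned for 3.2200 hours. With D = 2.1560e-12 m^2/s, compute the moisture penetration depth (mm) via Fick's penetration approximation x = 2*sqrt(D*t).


t = 3.2200 hr * 3600 = 11592.0000 s
D * t = 2.1560e-12 * 11592.0000 = 2.4992e-08
x = 2 * sqrt(D*t) = 2 * sqrt(2.4992e-08) = 3.1618e-04 m = 0.3162 mm


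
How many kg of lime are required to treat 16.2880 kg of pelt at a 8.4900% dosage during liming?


Formula: Lime = substrate * pct / 100
Substituting: Lime = 16.2880 * 8.4900 / 100
Result: 1.3829 kg


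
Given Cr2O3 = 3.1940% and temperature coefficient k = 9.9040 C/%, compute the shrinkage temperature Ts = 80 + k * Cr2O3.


Formula: Ts = 80 + k * Cr2O3
Substituting: Ts = 80 + 9.9040 * 3.1940
Result: 111.6334 C


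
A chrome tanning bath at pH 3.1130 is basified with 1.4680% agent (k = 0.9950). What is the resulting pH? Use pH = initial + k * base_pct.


Formula: pH_final = pH_initial + k * base_pct
Substituting: pH_final = 3.1130 + 0.9950 * 1.4680
Result: 4.5737


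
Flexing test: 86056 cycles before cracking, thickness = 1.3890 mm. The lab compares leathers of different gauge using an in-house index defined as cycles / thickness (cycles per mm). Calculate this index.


Formula: Index = cycles / thickness
Substituting: Index = 86056 / 1.3890
Result: 61955.3636 cycles/mm


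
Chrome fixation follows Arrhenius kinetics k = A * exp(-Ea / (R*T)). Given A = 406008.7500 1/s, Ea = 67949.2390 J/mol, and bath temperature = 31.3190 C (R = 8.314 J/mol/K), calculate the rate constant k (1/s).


T_K = T_C + 273.15 = 31.3190 + 273.15 = 304.4690 K
exponent = -Ea / (R * T_K) = -67949.2390 / (8.314 * 304.4690) = -26.8430
k = A * exp(exponent) = 406008.7500 * exp(-26.8430) = 8.9281e-07 1/s


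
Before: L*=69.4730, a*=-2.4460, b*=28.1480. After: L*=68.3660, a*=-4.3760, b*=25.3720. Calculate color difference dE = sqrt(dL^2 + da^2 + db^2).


dL = -1.1070, da = -1.9300, db = -2.7760
dE = sqrt((-1.1070)^2 + (-1.9300)^2 + (-2.7760)^2) = 3.5576


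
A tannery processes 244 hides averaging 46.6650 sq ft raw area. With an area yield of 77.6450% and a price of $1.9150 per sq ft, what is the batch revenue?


Raw_total = N * avg_area = 244 * 46.6650 = 11386.2600 sq ft
Finished = Raw_total * yield / 100 = 11386.2600 * 77.6450 / 100 = 8840.8616 sq ft
Value = Finished * price = 8840.8616 * 1.9150 = 16930.2499 $


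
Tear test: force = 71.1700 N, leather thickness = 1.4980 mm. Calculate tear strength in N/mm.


Formula: Tear strength = force / thickness
Substituting: Tear strength = 71.1700 / 1.4980
Result: 47.5100 N/mm


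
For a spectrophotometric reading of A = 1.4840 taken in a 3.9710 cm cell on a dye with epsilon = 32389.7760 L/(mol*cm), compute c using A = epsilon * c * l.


Formula: c = A / (epsilon * l)
Substituting: c = 1.4840 / (32389.7760 * 3.9710)
Result: 1.1538e-05 mol/L


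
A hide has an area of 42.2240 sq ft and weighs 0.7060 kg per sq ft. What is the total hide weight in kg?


Formula: Weight = area * weight_per_sqft
Substituting: Weight = 42.2240 * 0.7060
Result: 29.8101 kg


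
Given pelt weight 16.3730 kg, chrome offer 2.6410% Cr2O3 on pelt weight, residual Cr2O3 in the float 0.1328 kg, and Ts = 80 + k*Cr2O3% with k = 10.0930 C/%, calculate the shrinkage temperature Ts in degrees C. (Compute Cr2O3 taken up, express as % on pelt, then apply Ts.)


Offered = pelt * offer_pct / 100 = 16.3730 * 2.6410 / 100 = 0.4324 kg
Uptake = offered - residual = 0.4324 - 0.1328 = 0.2996 kg
Cr2O3% on pelt = uptake / pelt * 100 = 0.2996 / 16.3730 * 100 = 1.8299 %
Ts = 80 + k * Cr2O3% = 80 + 10.0930 * 1.8299 = 98.4693 C


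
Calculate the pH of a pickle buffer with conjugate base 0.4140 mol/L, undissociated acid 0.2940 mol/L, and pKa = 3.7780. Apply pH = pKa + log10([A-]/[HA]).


ratio = [A-] / [HA] = 0.4140 / 0.2940 = 1.4082
log10(ratio) = 0.1487
pH = pKa + log10(ratio) = 3.7780 + 0.1487 = 3.9267


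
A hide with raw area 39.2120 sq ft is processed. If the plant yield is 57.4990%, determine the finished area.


Formula: finished = raw * yield / 100
Substituting: finished = 39.2120 * 57.4990 / 100
Result: 22.5465 sq ft


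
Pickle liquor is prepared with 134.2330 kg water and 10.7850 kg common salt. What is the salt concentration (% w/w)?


Formula: Conc = salt / (water + salt) * 100
Substituting: Conc = 10.7850 / (134.2330 + 10.7850) * 100
Result: 7.4370 %


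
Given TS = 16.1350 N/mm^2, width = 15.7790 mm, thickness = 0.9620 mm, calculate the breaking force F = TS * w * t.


Formula: F = TS * w * t
Substituting: F = 16.1350 * 15.7790 * 0.9620
Result: 244.9196 N


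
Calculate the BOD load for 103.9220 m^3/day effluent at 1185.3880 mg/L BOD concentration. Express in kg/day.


Formula: BOD_load = volume * conc / 1000
Substituting: BOD_load = 103.9220 * 1185.3880 / 1000
Result: 123.1879 kg/day


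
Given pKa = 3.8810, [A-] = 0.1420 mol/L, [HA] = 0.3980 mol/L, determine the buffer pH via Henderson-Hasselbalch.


ratio = [A-] / [HA] = 0.1420 / 0.3980 = 0.3568
log10(ratio) = -0.4476
pH = pKa + log10(ratio) = 3.8810 - 0.4476 = 3.4334


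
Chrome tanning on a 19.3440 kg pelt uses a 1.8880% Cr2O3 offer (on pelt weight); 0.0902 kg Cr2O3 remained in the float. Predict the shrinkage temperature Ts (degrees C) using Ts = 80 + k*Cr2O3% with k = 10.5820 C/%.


Offered = pelt * offer_pct / 100 = 19.3440 * 1.8880 / 100 = 0.3652 kg
Uptake = offered - residual = 0.3652 - 0.0902 = 0.2750 kg
Cr2O3% on pelt = uptake / pelt * 100 = 0.2750 / 19.3440 * 100 = 1.4217 %
Ts = 80 + k * Cr2O3% = 80 + 10.5820 * 1.4217 = 95.0445 C


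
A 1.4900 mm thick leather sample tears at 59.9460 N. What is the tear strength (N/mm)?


Formula: Tear strength = force / thickness
Substituting: Tear strength = 59.9460 / 1.4900
Result: 40.2322 N/mm


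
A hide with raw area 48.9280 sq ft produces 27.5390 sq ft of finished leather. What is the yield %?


Formula: Yield = finished / raw * 100
Substituting: Yield = 27.5390 / 48.9280 * 100
Result: 56.2847 %


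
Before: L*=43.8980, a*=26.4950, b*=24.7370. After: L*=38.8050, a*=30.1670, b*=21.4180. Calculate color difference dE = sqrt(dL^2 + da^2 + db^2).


dL = -5.0930, da = 3.6720, db = -3.3190
dE = sqrt((-5.0930)^2 + 3.6720^2 + (-3.3190)^2) = 7.1020


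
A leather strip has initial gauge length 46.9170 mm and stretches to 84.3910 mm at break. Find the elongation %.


Formula: Elongation = (Lf - L0) / L0 * 100
Substituting: Elongation = (84.3910 - 46.9170) / 46.9170 * 100
Result: 79.8730 %


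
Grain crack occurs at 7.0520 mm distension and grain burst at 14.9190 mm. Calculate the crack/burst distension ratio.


Formula: Ratio = crack / burst
Substituting: Ratio = 7.0520 / 14.9190
Result: 0.4727


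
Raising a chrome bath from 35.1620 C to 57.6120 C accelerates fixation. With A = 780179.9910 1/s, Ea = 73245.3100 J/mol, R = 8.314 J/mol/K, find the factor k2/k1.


T1 = 35.1620 + 273.15 = 308.3120 K; T2 = 57.6120 + 273.15 = 330.7620 K
k1 = A * exp(-Ea/(R*T1)) = 780179.9910 * exp(-73245.3100/(8.314*308.3120)) = 3.0369e-07 1/s
k2 = A * exp(-Ea/(R*T2)) = 780179.9910 * exp(-73245.3100/(8.314*330.7620)) = 2.1121e-06 1/s
k2/k1 = 2.1121e-06 / 3.0369e-07 = 6.9550


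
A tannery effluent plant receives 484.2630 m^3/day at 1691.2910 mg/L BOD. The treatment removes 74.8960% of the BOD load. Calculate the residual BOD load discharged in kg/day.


Load_in = volume * conc / 1000 = 484.2630 * 1691.2910 / 1000 = 819.0297 kg/day
Removed = Load_in * eff / 100 = 819.0297 * 74.8960 / 100 = 613.4204 kg/day
Load_out = Load_in - Removed = 819.0297 - 613.4204 = 205.6092 kg/day


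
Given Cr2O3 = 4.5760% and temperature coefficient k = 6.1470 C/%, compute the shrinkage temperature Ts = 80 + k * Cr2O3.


Formula: Ts = 80 + k * Cr2O3
Substituting: Ts = 80 + 6.1470 * 4.5760
Result: 108.1287 C


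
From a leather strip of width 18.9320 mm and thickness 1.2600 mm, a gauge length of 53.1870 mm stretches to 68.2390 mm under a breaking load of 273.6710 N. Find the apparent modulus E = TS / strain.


TS = F / (w * t) = 273.6710 / (18.9320 * 1.2600) = 11.4726 N/mm^2
strain = (Lf - L0) / L0 = (68.2390 - 53.1870) / 53.1870 = 0.2830
E = TS / strain = 11.4726 / 0.2830 = 40.5390 N/mm^2


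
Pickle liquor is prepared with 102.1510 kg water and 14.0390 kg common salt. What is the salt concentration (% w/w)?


Formula: Conc = salt / (water + salt) * 100
Substituting: Conc = 14.0390 / (102.1510 + 14.0390) * 100
Result: 12.0828 %


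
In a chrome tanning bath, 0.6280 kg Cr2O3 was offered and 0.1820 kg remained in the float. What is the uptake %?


Formula: Uptake = (offered - residual) / offered * 100
Substituting: Uptake = (0.6280 - 0.1820) / 0.6280 * 100
Result: 71.0191 %


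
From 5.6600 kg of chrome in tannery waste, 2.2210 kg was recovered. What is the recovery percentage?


Formula: Recovery = recovered / input * 100
Substituting: Recovery = 2.2210 / 5.6600 * 100
Result: 39.2403 %


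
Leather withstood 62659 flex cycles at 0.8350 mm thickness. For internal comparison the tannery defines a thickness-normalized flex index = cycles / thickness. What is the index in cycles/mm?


Formula: Index = cycles / thickness
Substituting: Index = 62659 / 0.8350
Result: 75040.7186 cycles/mm


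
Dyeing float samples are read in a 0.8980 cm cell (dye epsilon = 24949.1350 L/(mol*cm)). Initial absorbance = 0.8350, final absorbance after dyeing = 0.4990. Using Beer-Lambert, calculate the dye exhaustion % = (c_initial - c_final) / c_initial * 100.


c_initial = A_i / (epsilon * l) = 0.8350 / (24949.1350 * 0.8980) = 3.7270e-05 mol/L
c_final = A_f / (epsilon * l) = 0.4990 / (24949.1350 * 0.8980) = 2.2272e-05 mol/L
Exhaustion = (c_initial - c_final) / c_initial * 100 = (3.7270e-05 - 2.2272e-05) / 3.7270e-05 * 100 = 40.2395 %
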